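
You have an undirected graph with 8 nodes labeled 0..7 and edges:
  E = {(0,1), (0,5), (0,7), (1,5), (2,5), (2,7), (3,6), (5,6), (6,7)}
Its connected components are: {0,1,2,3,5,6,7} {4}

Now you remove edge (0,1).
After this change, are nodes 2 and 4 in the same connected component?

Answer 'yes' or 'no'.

Initial components: {0,1,2,3,5,6,7} {4}
Removing edge (0,1): not a bridge — component count unchanged at 2.
New components: {0,1,2,3,5,6,7} {4}
Are 2 and 4 in the same component? no

Answer: no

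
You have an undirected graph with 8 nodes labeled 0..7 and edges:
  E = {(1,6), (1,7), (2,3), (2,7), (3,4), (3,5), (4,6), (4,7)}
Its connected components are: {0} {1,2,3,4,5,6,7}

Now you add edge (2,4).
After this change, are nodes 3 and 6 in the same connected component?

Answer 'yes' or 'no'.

Initial components: {0} {1,2,3,4,5,6,7}
Adding edge (2,4): both already in same component {1,2,3,4,5,6,7}. No change.
New components: {0} {1,2,3,4,5,6,7}
Are 3 and 6 in the same component? yes

Answer: yes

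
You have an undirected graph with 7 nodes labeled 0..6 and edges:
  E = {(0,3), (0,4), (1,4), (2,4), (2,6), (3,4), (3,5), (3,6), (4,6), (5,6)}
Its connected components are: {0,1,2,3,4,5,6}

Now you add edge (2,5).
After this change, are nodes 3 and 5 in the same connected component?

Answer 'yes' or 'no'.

Answer: yes

Derivation:
Initial components: {0,1,2,3,4,5,6}
Adding edge (2,5): both already in same component {0,1,2,3,4,5,6}. No change.
New components: {0,1,2,3,4,5,6}
Are 3 and 5 in the same component? yes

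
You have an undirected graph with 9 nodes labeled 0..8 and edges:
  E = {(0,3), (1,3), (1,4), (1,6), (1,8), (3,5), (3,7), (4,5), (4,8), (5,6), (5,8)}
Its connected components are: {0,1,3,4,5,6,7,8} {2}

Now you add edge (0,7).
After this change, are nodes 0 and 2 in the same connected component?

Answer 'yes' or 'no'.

Initial components: {0,1,3,4,5,6,7,8} {2}
Adding edge (0,7): both already in same component {0,1,3,4,5,6,7,8}. No change.
New components: {0,1,3,4,5,6,7,8} {2}
Are 0 and 2 in the same component? no

Answer: no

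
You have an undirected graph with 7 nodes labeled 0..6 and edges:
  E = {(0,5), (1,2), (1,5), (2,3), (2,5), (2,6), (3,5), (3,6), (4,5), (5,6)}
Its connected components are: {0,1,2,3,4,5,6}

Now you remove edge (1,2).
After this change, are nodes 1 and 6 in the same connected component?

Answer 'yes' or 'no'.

Initial components: {0,1,2,3,4,5,6}
Removing edge (1,2): not a bridge — component count unchanged at 1.
New components: {0,1,2,3,4,5,6}
Are 1 and 6 in the same component? yes

Answer: yes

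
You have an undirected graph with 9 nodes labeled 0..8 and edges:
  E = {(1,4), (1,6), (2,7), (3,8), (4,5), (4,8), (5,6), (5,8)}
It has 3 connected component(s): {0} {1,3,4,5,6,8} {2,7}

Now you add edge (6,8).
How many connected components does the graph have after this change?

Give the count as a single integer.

Answer: 3

Derivation:
Initial component count: 3
Add (6,8): endpoints already in same component. Count unchanged: 3.
New component count: 3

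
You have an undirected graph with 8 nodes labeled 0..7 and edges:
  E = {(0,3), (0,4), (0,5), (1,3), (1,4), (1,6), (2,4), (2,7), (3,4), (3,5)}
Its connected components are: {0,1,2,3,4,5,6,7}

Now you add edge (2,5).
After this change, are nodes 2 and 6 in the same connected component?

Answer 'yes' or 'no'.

Initial components: {0,1,2,3,4,5,6,7}
Adding edge (2,5): both already in same component {0,1,2,3,4,5,6,7}. No change.
New components: {0,1,2,3,4,5,6,7}
Are 2 and 6 in the same component? yes

Answer: yes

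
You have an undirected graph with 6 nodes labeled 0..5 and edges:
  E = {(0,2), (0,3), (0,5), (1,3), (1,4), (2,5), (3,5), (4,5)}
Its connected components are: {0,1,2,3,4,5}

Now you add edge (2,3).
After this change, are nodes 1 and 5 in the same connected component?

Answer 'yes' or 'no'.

Initial components: {0,1,2,3,4,5}
Adding edge (2,3): both already in same component {0,1,2,3,4,5}. No change.
New components: {0,1,2,3,4,5}
Are 1 and 5 in the same component? yes

Answer: yes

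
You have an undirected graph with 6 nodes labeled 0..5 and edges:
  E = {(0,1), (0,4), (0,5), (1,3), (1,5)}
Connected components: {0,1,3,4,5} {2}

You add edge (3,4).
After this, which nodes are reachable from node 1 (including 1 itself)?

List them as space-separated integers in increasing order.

Answer: 0 1 3 4 5

Derivation:
Before: nodes reachable from 1: {0,1,3,4,5}
Adding (3,4): both endpoints already in same component. Reachability from 1 unchanged.
After: nodes reachable from 1: {0,1,3,4,5}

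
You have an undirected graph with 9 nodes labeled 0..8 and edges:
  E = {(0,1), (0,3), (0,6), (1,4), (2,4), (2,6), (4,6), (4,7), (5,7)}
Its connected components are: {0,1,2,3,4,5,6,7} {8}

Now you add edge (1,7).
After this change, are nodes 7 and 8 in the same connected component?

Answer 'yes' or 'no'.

Answer: no

Derivation:
Initial components: {0,1,2,3,4,5,6,7} {8}
Adding edge (1,7): both already in same component {0,1,2,3,4,5,6,7}. No change.
New components: {0,1,2,3,4,5,6,7} {8}
Are 7 and 8 in the same component? no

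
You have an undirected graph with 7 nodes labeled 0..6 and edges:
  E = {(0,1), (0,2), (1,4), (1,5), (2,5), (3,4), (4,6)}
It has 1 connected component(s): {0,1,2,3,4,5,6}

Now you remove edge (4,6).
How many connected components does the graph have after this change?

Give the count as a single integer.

Initial component count: 1
Remove (4,6): it was a bridge. Count increases: 1 -> 2.
  After removal, components: {0,1,2,3,4,5} {6}
New component count: 2

Answer: 2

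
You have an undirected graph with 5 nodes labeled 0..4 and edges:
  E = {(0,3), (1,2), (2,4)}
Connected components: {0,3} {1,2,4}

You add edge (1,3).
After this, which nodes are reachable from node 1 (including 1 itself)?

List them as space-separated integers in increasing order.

Answer: 0 1 2 3 4

Derivation:
Before: nodes reachable from 1: {1,2,4}
Adding (1,3): merges 1's component with another. Reachability grows.
After: nodes reachable from 1: {0,1,2,3,4}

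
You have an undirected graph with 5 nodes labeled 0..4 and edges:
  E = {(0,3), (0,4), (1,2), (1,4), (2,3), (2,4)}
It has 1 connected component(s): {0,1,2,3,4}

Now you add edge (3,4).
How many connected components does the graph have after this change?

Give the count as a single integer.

Answer: 1

Derivation:
Initial component count: 1
Add (3,4): endpoints already in same component. Count unchanged: 1.
New component count: 1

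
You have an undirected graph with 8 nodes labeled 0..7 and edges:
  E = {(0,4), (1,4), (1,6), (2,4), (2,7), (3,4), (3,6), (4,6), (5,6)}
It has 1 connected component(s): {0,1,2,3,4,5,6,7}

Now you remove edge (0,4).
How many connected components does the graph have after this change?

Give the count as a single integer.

Answer: 2

Derivation:
Initial component count: 1
Remove (0,4): it was a bridge. Count increases: 1 -> 2.
  After removal, components: {0} {1,2,3,4,5,6,7}
New component count: 2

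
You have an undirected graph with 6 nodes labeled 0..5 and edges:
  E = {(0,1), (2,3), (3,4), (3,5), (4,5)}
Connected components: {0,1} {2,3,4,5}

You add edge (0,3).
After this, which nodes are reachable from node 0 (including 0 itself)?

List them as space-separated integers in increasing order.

Answer: 0 1 2 3 4 5

Derivation:
Before: nodes reachable from 0: {0,1}
Adding (0,3): merges 0's component with another. Reachability grows.
After: nodes reachable from 0: {0,1,2,3,4,5}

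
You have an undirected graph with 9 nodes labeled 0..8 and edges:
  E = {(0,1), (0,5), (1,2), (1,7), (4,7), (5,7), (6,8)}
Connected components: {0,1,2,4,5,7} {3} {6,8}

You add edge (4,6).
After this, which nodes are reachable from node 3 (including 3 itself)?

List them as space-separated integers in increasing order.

Before: nodes reachable from 3: {3}
Adding (4,6): merges two components, but neither contains 3. Reachability from 3 unchanged.
After: nodes reachable from 3: {3}

Answer: 3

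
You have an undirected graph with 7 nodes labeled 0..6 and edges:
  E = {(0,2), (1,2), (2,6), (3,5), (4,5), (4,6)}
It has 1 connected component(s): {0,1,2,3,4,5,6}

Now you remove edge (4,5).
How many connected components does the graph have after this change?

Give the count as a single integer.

Initial component count: 1
Remove (4,5): it was a bridge. Count increases: 1 -> 2.
  After removal, components: {0,1,2,4,6} {3,5}
New component count: 2

Answer: 2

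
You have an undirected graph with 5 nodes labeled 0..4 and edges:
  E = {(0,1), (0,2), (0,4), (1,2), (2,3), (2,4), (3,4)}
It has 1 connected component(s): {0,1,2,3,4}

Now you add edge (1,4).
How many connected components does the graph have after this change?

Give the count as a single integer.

Answer: 1

Derivation:
Initial component count: 1
Add (1,4): endpoints already in same component. Count unchanged: 1.
New component count: 1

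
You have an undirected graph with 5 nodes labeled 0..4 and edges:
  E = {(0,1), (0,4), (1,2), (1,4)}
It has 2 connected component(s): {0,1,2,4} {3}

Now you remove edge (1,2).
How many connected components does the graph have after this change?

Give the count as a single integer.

Initial component count: 2
Remove (1,2): it was a bridge. Count increases: 2 -> 3.
  After removal, components: {0,1,4} {2} {3}
New component count: 3

Answer: 3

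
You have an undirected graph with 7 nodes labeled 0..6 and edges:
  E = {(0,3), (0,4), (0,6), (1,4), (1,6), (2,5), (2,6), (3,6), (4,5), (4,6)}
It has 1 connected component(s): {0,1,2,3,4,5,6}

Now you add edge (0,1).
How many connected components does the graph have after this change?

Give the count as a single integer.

Initial component count: 1
Add (0,1): endpoints already in same component. Count unchanged: 1.
New component count: 1

Answer: 1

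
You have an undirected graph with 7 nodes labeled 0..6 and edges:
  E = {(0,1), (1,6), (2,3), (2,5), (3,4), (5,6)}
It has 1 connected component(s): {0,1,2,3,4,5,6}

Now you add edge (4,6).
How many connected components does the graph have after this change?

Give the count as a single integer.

Initial component count: 1
Add (4,6): endpoints already in same component. Count unchanged: 1.
New component count: 1

Answer: 1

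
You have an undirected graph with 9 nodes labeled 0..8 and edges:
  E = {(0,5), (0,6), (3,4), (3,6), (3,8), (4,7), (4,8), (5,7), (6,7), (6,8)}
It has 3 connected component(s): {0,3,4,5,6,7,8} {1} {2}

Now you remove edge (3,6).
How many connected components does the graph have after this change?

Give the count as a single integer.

Answer: 3

Derivation:
Initial component count: 3
Remove (3,6): not a bridge. Count unchanged: 3.
  After removal, components: {0,3,4,5,6,7,8} {1} {2}
New component count: 3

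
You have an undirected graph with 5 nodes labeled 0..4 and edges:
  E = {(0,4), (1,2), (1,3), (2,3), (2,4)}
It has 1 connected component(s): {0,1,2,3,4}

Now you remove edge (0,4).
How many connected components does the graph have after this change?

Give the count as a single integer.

Initial component count: 1
Remove (0,4): it was a bridge. Count increases: 1 -> 2.
  After removal, components: {0} {1,2,3,4}
New component count: 2

Answer: 2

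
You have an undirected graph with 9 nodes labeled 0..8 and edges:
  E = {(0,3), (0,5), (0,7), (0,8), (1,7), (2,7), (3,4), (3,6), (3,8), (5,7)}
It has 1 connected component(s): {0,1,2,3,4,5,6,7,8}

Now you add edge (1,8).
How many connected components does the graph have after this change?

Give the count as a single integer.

Answer: 1

Derivation:
Initial component count: 1
Add (1,8): endpoints already in same component. Count unchanged: 1.
New component count: 1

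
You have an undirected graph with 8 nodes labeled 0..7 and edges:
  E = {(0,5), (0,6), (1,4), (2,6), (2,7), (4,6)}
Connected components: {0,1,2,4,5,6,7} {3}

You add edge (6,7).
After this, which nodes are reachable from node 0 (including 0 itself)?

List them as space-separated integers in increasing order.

Before: nodes reachable from 0: {0,1,2,4,5,6,7}
Adding (6,7): both endpoints already in same component. Reachability from 0 unchanged.
After: nodes reachable from 0: {0,1,2,4,5,6,7}

Answer: 0 1 2 4 5 6 7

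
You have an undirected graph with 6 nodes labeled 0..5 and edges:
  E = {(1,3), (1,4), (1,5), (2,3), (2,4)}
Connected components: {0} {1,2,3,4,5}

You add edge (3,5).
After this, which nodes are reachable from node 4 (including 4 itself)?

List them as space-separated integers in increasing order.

Before: nodes reachable from 4: {1,2,3,4,5}
Adding (3,5): both endpoints already in same component. Reachability from 4 unchanged.
After: nodes reachable from 4: {1,2,3,4,5}

Answer: 1 2 3 4 5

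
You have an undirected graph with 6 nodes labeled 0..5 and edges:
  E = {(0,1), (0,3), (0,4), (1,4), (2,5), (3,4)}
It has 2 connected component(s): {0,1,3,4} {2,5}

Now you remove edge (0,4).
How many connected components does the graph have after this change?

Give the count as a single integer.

Answer: 2

Derivation:
Initial component count: 2
Remove (0,4): not a bridge. Count unchanged: 2.
  After removal, components: {0,1,3,4} {2,5}
New component count: 2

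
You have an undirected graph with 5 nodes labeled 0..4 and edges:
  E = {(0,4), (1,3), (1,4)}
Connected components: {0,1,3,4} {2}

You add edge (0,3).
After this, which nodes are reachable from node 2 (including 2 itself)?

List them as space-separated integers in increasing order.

Before: nodes reachable from 2: {2}
Adding (0,3): both endpoints already in same component. Reachability from 2 unchanged.
After: nodes reachable from 2: {2}

Answer: 2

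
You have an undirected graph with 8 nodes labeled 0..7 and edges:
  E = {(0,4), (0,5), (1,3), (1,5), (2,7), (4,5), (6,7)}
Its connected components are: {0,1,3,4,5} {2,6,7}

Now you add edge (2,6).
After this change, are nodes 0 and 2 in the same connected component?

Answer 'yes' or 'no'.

Initial components: {0,1,3,4,5} {2,6,7}
Adding edge (2,6): both already in same component {2,6,7}. No change.
New components: {0,1,3,4,5} {2,6,7}
Are 0 and 2 in the same component? no

Answer: no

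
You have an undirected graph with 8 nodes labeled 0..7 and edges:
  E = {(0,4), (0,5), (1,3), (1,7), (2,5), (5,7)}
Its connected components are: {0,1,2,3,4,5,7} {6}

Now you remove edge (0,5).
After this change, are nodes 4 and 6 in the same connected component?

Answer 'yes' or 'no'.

Answer: no

Derivation:
Initial components: {0,1,2,3,4,5,7} {6}
Removing edge (0,5): it was a bridge — component count 2 -> 3.
New components: {0,4} {1,2,3,5,7} {6}
Are 4 and 6 in the same component? no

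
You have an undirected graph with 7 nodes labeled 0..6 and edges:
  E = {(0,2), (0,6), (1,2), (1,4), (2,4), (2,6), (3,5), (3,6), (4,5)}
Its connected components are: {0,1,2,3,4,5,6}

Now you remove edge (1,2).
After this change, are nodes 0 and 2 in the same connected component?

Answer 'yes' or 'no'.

Answer: yes

Derivation:
Initial components: {0,1,2,3,4,5,6}
Removing edge (1,2): not a bridge — component count unchanged at 1.
New components: {0,1,2,3,4,5,6}
Are 0 and 2 in the same component? yes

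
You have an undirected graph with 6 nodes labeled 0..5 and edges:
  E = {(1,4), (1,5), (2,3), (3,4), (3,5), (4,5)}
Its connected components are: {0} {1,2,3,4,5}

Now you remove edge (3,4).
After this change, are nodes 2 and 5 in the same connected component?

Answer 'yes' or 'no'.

Initial components: {0} {1,2,3,4,5}
Removing edge (3,4): not a bridge — component count unchanged at 2.
New components: {0} {1,2,3,4,5}
Are 2 and 5 in the same component? yes

Answer: yes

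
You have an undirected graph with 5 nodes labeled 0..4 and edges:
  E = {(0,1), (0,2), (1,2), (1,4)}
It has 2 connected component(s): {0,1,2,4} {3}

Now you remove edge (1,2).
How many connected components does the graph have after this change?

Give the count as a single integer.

Initial component count: 2
Remove (1,2): not a bridge. Count unchanged: 2.
  After removal, components: {0,1,2,4} {3}
New component count: 2

Answer: 2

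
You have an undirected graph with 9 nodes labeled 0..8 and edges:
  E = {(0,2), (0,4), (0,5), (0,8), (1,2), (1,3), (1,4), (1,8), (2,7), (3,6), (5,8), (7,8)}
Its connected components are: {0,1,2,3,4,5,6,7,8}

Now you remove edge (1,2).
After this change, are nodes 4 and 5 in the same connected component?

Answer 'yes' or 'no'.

Answer: yes

Derivation:
Initial components: {0,1,2,3,4,5,6,7,8}
Removing edge (1,2): not a bridge — component count unchanged at 1.
New components: {0,1,2,3,4,5,6,7,8}
Are 4 and 5 in the same component? yes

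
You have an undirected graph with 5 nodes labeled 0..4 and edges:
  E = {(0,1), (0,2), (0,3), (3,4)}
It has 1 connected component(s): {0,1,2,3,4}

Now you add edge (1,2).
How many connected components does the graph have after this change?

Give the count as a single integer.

Answer: 1

Derivation:
Initial component count: 1
Add (1,2): endpoints already in same component. Count unchanged: 1.
New component count: 1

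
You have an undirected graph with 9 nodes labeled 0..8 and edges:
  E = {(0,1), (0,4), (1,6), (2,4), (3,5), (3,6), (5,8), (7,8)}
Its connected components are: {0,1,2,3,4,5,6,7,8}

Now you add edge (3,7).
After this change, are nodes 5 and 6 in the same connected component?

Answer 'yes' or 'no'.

Answer: yes

Derivation:
Initial components: {0,1,2,3,4,5,6,7,8}
Adding edge (3,7): both already in same component {0,1,2,3,4,5,6,7,8}. No change.
New components: {0,1,2,3,4,5,6,7,8}
Are 5 and 6 in the same component? yes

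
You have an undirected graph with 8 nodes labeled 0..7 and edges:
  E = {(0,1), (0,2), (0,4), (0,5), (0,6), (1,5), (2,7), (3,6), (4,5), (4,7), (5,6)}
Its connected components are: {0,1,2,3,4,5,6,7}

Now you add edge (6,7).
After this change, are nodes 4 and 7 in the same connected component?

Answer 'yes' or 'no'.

Initial components: {0,1,2,3,4,5,6,7}
Adding edge (6,7): both already in same component {0,1,2,3,4,5,6,7}. No change.
New components: {0,1,2,3,4,5,6,7}
Are 4 and 7 in the same component? yes

Answer: yes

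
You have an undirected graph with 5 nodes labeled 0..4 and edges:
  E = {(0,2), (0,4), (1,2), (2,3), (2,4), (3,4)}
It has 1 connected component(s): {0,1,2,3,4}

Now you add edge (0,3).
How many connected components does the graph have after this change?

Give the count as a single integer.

Answer: 1

Derivation:
Initial component count: 1
Add (0,3): endpoints already in same component. Count unchanged: 1.
New component count: 1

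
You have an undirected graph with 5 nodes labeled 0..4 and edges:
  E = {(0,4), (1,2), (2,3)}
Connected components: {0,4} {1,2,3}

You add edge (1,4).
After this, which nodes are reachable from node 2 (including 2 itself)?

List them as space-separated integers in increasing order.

Before: nodes reachable from 2: {1,2,3}
Adding (1,4): merges 2's component with another. Reachability grows.
After: nodes reachable from 2: {0,1,2,3,4}

Answer: 0 1 2 3 4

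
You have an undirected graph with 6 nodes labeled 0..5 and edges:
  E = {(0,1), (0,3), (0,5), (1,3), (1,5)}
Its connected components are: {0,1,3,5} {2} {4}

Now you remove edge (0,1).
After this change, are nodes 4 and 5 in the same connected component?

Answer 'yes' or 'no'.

Answer: no

Derivation:
Initial components: {0,1,3,5} {2} {4}
Removing edge (0,1): not a bridge — component count unchanged at 3.
New components: {0,1,3,5} {2} {4}
Are 4 and 5 in the same component? no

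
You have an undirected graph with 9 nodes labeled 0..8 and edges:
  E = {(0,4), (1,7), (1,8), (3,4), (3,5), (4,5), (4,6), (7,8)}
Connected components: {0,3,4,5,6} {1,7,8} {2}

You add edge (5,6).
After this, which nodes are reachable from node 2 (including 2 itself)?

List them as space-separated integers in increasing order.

Answer: 2

Derivation:
Before: nodes reachable from 2: {2}
Adding (5,6): both endpoints already in same component. Reachability from 2 unchanged.
After: nodes reachable from 2: {2}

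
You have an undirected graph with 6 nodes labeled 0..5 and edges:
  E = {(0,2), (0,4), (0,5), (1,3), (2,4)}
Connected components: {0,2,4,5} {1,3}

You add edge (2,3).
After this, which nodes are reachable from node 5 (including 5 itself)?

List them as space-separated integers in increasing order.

Before: nodes reachable from 5: {0,2,4,5}
Adding (2,3): merges 5's component with another. Reachability grows.
After: nodes reachable from 5: {0,1,2,3,4,5}

Answer: 0 1 2 3 4 5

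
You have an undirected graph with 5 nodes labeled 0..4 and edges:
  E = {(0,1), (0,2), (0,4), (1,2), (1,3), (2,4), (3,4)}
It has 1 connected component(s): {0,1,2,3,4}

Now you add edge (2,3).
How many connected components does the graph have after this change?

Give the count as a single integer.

Initial component count: 1
Add (2,3): endpoints already in same component. Count unchanged: 1.
New component count: 1

Answer: 1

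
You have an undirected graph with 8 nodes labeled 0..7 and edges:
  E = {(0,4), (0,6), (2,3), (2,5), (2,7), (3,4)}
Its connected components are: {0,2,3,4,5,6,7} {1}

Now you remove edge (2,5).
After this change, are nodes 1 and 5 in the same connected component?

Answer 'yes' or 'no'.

Answer: no

Derivation:
Initial components: {0,2,3,4,5,6,7} {1}
Removing edge (2,5): it was a bridge — component count 2 -> 3.
New components: {0,2,3,4,6,7} {1} {5}
Are 1 and 5 in the same component? no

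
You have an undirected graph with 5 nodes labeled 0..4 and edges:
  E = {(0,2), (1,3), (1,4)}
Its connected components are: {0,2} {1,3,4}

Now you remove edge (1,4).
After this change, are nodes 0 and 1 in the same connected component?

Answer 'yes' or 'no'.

Answer: no

Derivation:
Initial components: {0,2} {1,3,4}
Removing edge (1,4): it was a bridge — component count 2 -> 3.
New components: {0,2} {1,3} {4}
Are 0 and 1 in the same component? no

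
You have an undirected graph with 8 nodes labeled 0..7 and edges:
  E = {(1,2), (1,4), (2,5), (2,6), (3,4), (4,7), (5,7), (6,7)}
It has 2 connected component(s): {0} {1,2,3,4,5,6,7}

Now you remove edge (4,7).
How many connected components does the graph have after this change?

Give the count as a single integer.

Initial component count: 2
Remove (4,7): not a bridge. Count unchanged: 2.
  After removal, components: {0} {1,2,3,4,5,6,7}
New component count: 2

Answer: 2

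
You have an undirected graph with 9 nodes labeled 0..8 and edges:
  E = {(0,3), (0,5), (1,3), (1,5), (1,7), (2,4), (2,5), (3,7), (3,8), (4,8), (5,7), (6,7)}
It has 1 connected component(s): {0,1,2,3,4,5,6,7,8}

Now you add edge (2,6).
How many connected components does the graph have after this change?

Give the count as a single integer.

Initial component count: 1
Add (2,6): endpoints already in same component. Count unchanged: 1.
New component count: 1

Answer: 1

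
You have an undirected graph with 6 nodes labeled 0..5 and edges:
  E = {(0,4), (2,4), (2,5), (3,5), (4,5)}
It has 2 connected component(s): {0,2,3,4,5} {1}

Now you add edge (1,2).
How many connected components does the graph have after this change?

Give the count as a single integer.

Initial component count: 2
Add (1,2): merges two components. Count decreases: 2 -> 1.
New component count: 1

Answer: 1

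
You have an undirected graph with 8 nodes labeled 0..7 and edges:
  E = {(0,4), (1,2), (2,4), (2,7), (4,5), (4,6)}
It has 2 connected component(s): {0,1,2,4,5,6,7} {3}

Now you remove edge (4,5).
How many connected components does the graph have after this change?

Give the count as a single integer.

Initial component count: 2
Remove (4,5): it was a bridge. Count increases: 2 -> 3.
  After removal, components: {0,1,2,4,6,7} {3} {5}
New component count: 3

Answer: 3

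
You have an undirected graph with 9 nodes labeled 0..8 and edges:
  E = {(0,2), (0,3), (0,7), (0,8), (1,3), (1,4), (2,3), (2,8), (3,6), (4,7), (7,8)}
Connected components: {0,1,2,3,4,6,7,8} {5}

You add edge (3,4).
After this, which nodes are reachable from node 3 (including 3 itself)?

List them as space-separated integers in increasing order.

Answer: 0 1 2 3 4 6 7 8

Derivation:
Before: nodes reachable from 3: {0,1,2,3,4,6,7,8}
Adding (3,4): both endpoints already in same component. Reachability from 3 unchanged.
After: nodes reachable from 3: {0,1,2,3,4,6,7,8}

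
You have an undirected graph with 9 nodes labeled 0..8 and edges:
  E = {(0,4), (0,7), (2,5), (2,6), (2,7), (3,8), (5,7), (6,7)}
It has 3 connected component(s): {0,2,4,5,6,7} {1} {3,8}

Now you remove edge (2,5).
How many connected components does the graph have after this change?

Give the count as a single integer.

Initial component count: 3
Remove (2,5): not a bridge. Count unchanged: 3.
  After removal, components: {0,2,4,5,6,7} {1} {3,8}
New component count: 3

Answer: 3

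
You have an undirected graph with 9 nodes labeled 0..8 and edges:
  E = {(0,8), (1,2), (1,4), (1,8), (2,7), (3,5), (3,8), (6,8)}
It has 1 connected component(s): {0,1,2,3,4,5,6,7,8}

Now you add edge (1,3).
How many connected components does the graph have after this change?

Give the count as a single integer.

Initial component count: 1
Add (1,3): endpoints already in same component. Count unchanged: 1.
New component count: 1

Answer: 1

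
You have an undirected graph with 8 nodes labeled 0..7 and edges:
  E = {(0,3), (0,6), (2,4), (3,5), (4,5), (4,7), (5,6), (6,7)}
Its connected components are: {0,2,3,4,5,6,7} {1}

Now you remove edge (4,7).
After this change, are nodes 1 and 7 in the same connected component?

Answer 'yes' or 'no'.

Initial components: {0,2,3,4,5,6,7} {1}
Removing edge (4,7): not a bridge — component count unchanged at 2.
New components: {0,2,3,4,5,6,7} {1}
Are 1 and 7 in the same component? no

Answer: no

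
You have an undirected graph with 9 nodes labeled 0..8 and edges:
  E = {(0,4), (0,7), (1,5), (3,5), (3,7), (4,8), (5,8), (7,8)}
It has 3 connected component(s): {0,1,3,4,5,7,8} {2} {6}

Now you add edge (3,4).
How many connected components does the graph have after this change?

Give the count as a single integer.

Answer: 3

Derivation:
Initial component count: 3
Add (3,4): endpoints already in same component. Count unchanged: 3.
New component count: 3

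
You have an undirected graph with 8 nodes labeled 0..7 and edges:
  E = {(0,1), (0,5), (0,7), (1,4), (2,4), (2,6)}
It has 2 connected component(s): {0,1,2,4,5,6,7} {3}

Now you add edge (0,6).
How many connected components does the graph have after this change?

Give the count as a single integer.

Initial component count: 2
Add (0,6): endpoints already in same component. Count unchanged: 2.
New component count: 2

Answer: 2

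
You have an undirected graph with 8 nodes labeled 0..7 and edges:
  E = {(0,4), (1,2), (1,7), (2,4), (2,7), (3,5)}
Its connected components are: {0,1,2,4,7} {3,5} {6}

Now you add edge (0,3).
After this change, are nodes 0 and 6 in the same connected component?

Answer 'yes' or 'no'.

Initial components: {0,1,2,4,7} {3,5} {6}
Adding edge (0,3): merges {0,1,2,4,7} and {3,5}.
New components: {0,1,2,3,4,5,7} {6}
Are 0 and 6 in the same component? no

Answer: no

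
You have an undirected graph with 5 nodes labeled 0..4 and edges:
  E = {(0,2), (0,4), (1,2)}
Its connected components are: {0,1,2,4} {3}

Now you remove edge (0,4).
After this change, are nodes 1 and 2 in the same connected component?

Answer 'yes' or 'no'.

Initial components: {0,1,2,4} {3}
Removing edge (0,4): it was a bridge — component count 2 -> 3.
New components: {0,1,2} {3} {4}
Are 1 and 2 in the same component? yes

Answer: yes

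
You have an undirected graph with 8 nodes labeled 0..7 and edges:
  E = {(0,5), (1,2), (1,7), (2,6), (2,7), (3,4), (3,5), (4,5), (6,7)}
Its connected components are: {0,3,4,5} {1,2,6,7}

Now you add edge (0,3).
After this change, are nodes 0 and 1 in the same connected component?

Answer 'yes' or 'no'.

Initial components: {0,3,4,5} {1,2,6,7}
Adding edge (0,3): both already in same component {0,3,4,5}. No change.
New components: {0,3,4,5} {1,2,6,7}
Are 0 and 1 in the same component? no

Answer: no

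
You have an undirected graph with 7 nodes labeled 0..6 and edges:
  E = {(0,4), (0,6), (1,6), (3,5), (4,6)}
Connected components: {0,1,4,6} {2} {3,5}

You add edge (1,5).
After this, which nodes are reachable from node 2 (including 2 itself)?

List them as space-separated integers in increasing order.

Answer: 2

Derivation:
Before: nodes reachable from 2: {2}
Adding (1,5): merges two components, but neither contains 2. Reachability from 2 unchanged.
After: nodes reachable from 2: {2}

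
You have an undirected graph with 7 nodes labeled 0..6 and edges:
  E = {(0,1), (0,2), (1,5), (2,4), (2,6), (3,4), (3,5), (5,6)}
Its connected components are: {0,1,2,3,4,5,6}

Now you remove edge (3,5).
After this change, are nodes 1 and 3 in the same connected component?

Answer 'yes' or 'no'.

Initial components: {0,1,2,3,4,5,6}
Removing edge (3,5): not a bridge — component count unchanged at 1.
New components: {0,1,2,3,4,5,6}
Are 1 and 3 in the same component? yes

Answer: yes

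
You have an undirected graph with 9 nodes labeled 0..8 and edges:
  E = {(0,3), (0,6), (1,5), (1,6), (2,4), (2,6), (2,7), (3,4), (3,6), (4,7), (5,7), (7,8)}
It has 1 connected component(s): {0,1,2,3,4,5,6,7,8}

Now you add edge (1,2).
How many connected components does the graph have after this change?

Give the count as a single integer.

Answer: 1

Derivation:
Initial component count: 1
Add (1,2): endpoints already in same component. Count unchanged: 1.
New component count: 1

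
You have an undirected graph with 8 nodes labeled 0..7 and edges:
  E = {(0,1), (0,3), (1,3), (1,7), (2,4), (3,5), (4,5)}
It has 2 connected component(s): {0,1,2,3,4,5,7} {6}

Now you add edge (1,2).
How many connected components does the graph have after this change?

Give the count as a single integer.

Initial component count: 2
Add (1,2): endpoints already in same component. Count unchanged: 2.
New component count: 2

Answer: 2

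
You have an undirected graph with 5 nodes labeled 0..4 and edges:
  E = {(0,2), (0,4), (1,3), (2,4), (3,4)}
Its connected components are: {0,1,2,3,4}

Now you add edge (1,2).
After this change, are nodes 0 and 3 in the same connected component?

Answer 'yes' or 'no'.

Initial components: {0,1,2,3,4}
Adding edge (1,2): both already in same component {0,1,2,3,4}. No change.
New components: {0,1,2,3,4}
Are 0 and 3 in the same component? yes

Answer: yes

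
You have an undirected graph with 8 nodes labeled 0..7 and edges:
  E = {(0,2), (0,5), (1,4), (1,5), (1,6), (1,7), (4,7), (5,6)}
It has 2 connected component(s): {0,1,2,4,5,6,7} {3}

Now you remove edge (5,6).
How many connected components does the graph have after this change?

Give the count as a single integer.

Answer: 2

Derivation:
Initial component count: 2
Remove (5,6): not a bridge. Count unchanged: 2.
  After removal, components: {0,1,2,4,5,6,7} {3}
New component count: 2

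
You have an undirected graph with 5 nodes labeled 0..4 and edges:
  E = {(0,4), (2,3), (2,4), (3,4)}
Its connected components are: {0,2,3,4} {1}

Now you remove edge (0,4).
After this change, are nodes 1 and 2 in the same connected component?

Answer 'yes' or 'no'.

Answer: no

Derivation:
Initial components: {0,2,3,4} {1}
Removing edge (0,4): it was a bridge — component count 2 -> 3.
New components: {0} {1} {2,3,4}
Are 1 and 2 in the same component? no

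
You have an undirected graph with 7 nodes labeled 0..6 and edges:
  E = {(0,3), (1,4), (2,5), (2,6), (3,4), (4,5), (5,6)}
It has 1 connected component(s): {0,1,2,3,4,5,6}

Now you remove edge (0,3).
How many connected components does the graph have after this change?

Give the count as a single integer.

Answer: 2

Derivation:
Initial component count: 1
Remove (0,3): it was a bridge. Count increases: 1 -> 2.
  After removal, components: {0} {1,2,3,4,5,6}
New component count: 2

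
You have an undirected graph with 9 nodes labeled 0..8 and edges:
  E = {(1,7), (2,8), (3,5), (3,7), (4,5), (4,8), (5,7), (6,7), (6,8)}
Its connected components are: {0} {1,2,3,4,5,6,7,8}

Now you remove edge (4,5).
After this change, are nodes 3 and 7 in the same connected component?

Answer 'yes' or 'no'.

Initial components: {0} {1,2,3,4,5,6,7,8}
Removing edge (4,5): not a bridge — component count unchanged at 2.
New components: {0} {1,2,3,4,5,6,7,8}
Are 3 and 7 in the same component? yes

Answer: yes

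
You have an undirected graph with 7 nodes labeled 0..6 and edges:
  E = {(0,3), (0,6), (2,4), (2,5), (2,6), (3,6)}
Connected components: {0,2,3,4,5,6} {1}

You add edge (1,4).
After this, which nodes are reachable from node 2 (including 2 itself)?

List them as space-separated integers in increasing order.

Before: nodes reachable from 2: {0,2,3,4,5,6}
Adding (1,4): merges 2's component with another. Reachability grows.
After: nodes reachable from 2: {0,1,2,3,4,5,6}

Answer: 0 1 2 3 4 5 6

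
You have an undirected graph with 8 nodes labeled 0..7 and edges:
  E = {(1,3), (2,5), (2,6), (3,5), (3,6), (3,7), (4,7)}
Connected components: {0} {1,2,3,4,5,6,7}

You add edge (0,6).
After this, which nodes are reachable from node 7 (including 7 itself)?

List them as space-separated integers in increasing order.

Before: nodes reachable from 7: {1,2,3,4,5,6,7}
Adding (0,6): merges 7's component with another. Reachability grows.
After: nodes reachable from 7: {0,1,2,3,4,5,6,7}

Answer: 0 1 2 3 4 5 6 7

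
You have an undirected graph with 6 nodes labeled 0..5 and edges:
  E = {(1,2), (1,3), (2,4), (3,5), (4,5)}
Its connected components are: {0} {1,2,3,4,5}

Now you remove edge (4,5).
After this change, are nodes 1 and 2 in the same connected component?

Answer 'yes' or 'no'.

Answer: yes

Derivation:
Initial components: {0} {1,2,3,4,5}
Removing edge (4,5): not a bridge — component count unchanged at 2.
New components: {0} {1,2,3,4,5}
Are 1 and 2 in the same component? yes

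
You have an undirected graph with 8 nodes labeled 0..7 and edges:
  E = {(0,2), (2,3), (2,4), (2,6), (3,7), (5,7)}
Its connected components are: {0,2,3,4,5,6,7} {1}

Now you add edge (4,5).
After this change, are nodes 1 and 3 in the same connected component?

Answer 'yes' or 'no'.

Answer: no

Derivation:
Initial components: {0,2,3,4,5,6,7} {1}
Adding edge (4,5): both already in same component {0,2,3,4,5,6,7}. No change.
New components: {0,2,3,4,5,6,7} {1}
Are 1 and 3 in the same component? no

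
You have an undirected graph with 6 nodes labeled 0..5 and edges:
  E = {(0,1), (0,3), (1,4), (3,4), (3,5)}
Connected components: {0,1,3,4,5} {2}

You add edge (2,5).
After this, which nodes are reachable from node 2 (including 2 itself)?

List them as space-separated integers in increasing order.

Answer: 0 1 2 3 4 5

Derivation:
Before: nodes reachable from 2: {2}
Adding (2,5): merges 2's component with another. Reachability grows.
After: nodes reachable from 2: {0,1,2,3,4,5}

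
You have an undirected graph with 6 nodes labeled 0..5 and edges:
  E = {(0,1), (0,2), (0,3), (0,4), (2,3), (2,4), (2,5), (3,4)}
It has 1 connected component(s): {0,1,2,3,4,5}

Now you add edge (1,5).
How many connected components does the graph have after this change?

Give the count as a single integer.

Answer: 1

Derivation:
Initial component count: 1
Add (1,5): endpoints already in same component. Count unchanged: 1.
New component count: 1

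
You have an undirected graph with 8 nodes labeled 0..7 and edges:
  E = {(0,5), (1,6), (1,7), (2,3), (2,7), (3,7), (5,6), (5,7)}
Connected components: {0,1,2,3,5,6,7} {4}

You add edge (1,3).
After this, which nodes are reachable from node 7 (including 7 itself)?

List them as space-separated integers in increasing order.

Answer: 0 1 2 3 5 6 7

Derivation:
Before: nodes reachable from 7: {0,1,2,3,5,6,7}
Adding (1,3): both endpoints already in same component. Reachability from 7 unchanged.
After: nodes reachable from 7: {0,1,2,3,5,6,7}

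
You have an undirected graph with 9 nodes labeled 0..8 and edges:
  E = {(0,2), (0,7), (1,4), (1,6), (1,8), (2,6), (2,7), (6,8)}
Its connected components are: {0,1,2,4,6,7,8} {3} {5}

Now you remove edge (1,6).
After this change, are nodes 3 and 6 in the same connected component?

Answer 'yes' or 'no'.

Answer: no

Derivation:
Initial components: {0,1,2,4,6,7,8} {3} {5}
Removing edge (1,6): not a bridge — component count unchanged at 3.
New components: {0,1,2,4,6,7,8} {3} {5}
Are 3 and 6 in the same component? no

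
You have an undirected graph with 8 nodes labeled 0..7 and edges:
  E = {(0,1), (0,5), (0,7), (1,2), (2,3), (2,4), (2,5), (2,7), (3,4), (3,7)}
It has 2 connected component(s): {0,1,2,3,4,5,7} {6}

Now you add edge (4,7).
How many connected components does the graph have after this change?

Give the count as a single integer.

Answer: 2

Derivation:
Initial component count: 2
Add (4,7): endpoints already in same component. Count unchanged: 2.
New component count: 2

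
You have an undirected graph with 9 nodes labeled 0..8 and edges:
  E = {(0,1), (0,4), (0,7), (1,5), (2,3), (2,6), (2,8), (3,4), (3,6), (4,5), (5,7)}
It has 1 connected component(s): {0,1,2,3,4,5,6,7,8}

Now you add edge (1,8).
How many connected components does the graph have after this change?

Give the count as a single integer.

Answer: 1

Derivation:
Initial component count: 1
Add (1,8): endpoints already in same component. Count unchanged: 1.
New component count: 1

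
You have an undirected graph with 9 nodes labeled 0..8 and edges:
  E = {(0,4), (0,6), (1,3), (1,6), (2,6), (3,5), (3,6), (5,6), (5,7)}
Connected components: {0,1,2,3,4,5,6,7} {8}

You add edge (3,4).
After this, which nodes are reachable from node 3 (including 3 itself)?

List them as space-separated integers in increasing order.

Before: nodes reachable from 3: {0,1,2,3,4,5,6,7}
Adding (3,4): both endpoints already in same component. Reachability from 3 unchanged.
After: nodes reachable from 3: {0,1,2,3,4,5,6,7}

Answer: 0 1 2 3 4 5 6 7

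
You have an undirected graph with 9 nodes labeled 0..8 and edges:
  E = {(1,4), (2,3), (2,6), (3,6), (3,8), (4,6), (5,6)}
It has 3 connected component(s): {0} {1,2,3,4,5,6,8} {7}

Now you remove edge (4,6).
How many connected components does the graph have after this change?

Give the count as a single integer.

Answer: 4

Derivation:
Initial component count: 3
Remove (4,6): it was a bridge. Count increases: 3 -> 4.
  After removal, components: {0} {1,4} {2,3,5,6,8} {7}
New component count: 4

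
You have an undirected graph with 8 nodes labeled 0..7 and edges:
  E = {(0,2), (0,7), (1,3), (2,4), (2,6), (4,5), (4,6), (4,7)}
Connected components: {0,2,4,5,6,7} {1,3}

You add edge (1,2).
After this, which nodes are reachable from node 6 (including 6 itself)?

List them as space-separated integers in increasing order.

Answer: 0 1 2 3 4 5 6 7

Derivation:
Before: nodes reachable from 6: {0,2,4,5,6,7}
Adding (1,2): merges 6's component with another. Reachability grows.
After: nodes reachable from 6: {0,1,2,3,4,5,6,7}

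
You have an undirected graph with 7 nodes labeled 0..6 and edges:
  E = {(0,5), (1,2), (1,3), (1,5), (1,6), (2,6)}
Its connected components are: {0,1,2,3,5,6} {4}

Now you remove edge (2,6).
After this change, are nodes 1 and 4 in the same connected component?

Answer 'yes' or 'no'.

Answer: no

Derivation:
Initial components: {0,1,2,3,5,6} {4}
Removing edge (2,6): not a bridge — component count unchanged at 2.
New components: {0,1,2,3,5,6} {4}
Are 1 and 4 in the same component? no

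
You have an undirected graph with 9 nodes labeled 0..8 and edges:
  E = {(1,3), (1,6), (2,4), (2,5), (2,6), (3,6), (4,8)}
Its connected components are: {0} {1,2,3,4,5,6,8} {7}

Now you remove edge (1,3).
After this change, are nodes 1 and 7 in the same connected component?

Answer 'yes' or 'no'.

Initial components: {0} {1,2,3,4,5,6,8} {7}
Removing edge (1,3): not a bridge — component count unchanged at 3.
New components: {0} {1,2,3,4,5,6,8} {7}
Are 1 and 7 in the same component? no

Answer: no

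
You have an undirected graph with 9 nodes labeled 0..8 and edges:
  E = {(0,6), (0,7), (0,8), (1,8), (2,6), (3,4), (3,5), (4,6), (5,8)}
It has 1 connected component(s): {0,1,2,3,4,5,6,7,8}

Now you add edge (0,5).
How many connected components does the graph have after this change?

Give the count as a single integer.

Initial component count: 1
Add (0,5): endpoints already in same component. Count unchanged: 1.
New component count: 1

Answer: 1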